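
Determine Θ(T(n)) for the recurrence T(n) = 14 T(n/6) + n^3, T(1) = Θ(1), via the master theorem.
T(n) = Θ(n^3)

log_6 14 ≈ 1.473. f(n) = n^3 dominates n^(log_6 14) since 3 > 1.473, and the regularity condition a·f(n/b) = 14·(n/6)^3 = (14/216)·n^3 ≤ c·f(n) holds with c = 14/216 ≈ 0.0648 < 1. So this is Case 3: T(n) = Θ(f(n)) = Θ(n^3).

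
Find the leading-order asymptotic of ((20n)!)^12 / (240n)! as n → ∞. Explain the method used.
((20n)!)^12/(240n)! ~ ((2π·20n)^(11/2) / sqrt(12)) · 12^(−12·20n)  →  0

Write N = 20n. Stirling: N! ~ sqrt(2π N)(N/e)^N and (12N)! ~ sqrt(2π·12N)·(12N/e)^(12N).
  (N!)^12/(12N)! ~ (2π N)^(12/2) (N/e)^(12N) / [sqrt(2π·12N) (12N/e)^(12N)]
     = (2π N)^(12/2) / sqrt(2π·12N) · (N/(12N))^(12N)
     = (2π N)^((12−1)/2) / sqrt(12) · 12^(−12N).
Since 12^12 > 1, the factor 12^(−12N) decays exponentially, so the ratio → 0. Substituting N = 20n gives the stated form.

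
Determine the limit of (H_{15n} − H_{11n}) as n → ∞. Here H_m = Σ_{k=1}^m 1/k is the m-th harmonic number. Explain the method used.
lim = ln(15/11)

Euler-Maclaurin gives H_m = ln m + γ + 1/(2m) + O(1/m^2). The γ and O(1/m) terms cancel in the difference:
  H_{15n} − H_{11n} = ln(15n) − ln(11n) + O(1/n) = ln(15/11) + O(1/n).
Hence the limit is ln(15/11).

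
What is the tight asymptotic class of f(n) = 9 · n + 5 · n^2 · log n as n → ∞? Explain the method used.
f(n) ∈ Θ(n^2 · log n)

Compare the terms by growth order. For large n, n^a · (log n)^b dominates n^a' · (log n)^b' iff a > a', or (a = a' and b > b'). Ranking the 2 terms shows the dominant one is 5 · n^2 · log n. Hence f(n) ∈ Θ(n^2 · log n).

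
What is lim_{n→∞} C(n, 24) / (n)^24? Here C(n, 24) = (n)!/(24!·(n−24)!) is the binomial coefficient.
lim = 1/24! = 1/620448401733239439360000

With N = n → ∞: C(N, 24) / N^24 = [N(N−1)…(N−23)] / (24! · N^24) = (1/24!) · 1 · (1 − 1/n) · … · (1 − 23/n). Each factor → 1 as N → ∞, so the limit is 1/24! = 1/620448401733239439360000.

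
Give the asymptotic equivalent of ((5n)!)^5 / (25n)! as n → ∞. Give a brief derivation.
((5n)!)^5/(25n)! ~ ((2π·5n)^(4/2) / sqrt(5)) · 5^(−5·5n)  →  0

Write N = 5n. Stirling: N! ~ sqrt(2π N)(N/e)^N and (5N)! ~ sqrt(2π·5N)·(5N/e)^(5N).
  (N!)^5/(5N)! ~ (2π N)^(5/2) (N/e)^(5N) / [sqrt(2π·5N) (5N/e)^(5N)]
     = (2π N)^(5/2) / sqrt(2π·5N) · (N/(5N))^(5N)
     = (2π N)^((5−1)/2) / sqrt(5) · 5^(−5N).
Since 5^5 > 1, the factor 5^(−5N) decays exponentially, so the ratio → 0. Substituting N = 5n gives the stated form.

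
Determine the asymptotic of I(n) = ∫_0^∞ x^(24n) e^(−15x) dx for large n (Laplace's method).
I(n) ~ (sqrt(2π·24n) / 15) · (24n/(15e))^(24n)

Write the integrand as exp(24n ln x − 15x) and set f(x) = 24n ln x − 15x. Then f'(x) = 24n/x − 15 = 0 at x* = 24n/15, and f''(x*) = −24n/x*^2 = −15^2/(24n). Laplace's method (interior maximum) gives
  I(n) ~ e^(f(x*)) · sqrt(2π / |f''(x*)|)
        = exp(24n ln(24n/15) − 24n) · sqrt(2π · 24n / 15^2)
        = (24n/15)^(24n) e^(−24n) · sqrt(2π·24n) / 15
        = (sqrt(2π·24n) / 15) · (24n/(15e))^(24n).
This matches Γ(24n+1)/15^(24n+1) with Stirling applied to Γ.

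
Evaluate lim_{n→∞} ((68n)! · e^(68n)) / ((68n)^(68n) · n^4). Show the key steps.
lim = 0

Stirling: (68n)! ~ sqrt(2π·68n) · (68n/e)^(68n). Hence
  (68n)! · e^(68n) / (68n)^(68n) ~ sqrt(2π·68n).
Dividing by n^4: sqrt(2π·68n) / n^4 = sqrt(2π·68) · n^((1−8)/2), so the expression behaves like sqrt(2π·68) · n^((1−8)/2) → 0.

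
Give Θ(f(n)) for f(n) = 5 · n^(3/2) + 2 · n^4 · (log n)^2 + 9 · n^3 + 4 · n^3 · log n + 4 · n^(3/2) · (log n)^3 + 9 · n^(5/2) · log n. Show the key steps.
f(n) ∈ Θ(n^4 · (log n)^2)

Compare the terms by growth order. For large n, n^a · (log n)^b dominates n^a' · (log n)^b' iff a > a', or (a = a' and b > b'). Ranking the 6 terms shows the dominant one is 2 · n^4 · (log n)^2. Hence f(n) ∈ Θ(n^4 · (log n)^2).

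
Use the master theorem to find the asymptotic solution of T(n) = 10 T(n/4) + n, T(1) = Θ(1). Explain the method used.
T(n) = Θ(n^(log_4 10))

Master theorem: compare f(n) = n to n^(log_4 10) where log_4 10 ≈ 1.661. Since 1 < log_4 10, we have f(n) = O(n^(log_4 10 − ε)) for some ε > 0 — Case 1. Hence T(n) = Θ(n^(log_4 10)).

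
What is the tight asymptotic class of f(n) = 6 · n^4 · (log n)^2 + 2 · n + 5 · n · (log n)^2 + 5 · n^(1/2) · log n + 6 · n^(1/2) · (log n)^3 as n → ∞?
f(n) ∈ Θ(n^4 · (log n)^2)

Compare the terms by growth order. For large n, n^a · (log n)^b dominates n^a' · (log n)^b' iff a > a', or (a = a' and b > b'). Ranking the 5 terms shows the dominant one is 6 · n^4 · (log n)^2. Hence f(n) ∈ Θ(n^4 · (log n)^2).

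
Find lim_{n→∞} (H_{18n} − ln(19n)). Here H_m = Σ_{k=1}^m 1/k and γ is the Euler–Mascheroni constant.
lim = ln(18/19) + γ

By Euler-Maclaurin, H_m = ln m + γ + O(1/m). So
  H_{18n} − ln(19n) = ln(18n) + γ − ln(19n) + O(1/n)
                       = ln(18/19) + γ + O(1/n).
Hence the limit is ln(18/19) + γ.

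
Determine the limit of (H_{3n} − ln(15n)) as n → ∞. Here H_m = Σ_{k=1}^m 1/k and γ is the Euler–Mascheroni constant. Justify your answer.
lim = −ln 5 + γ

By Euler-Maclaurin, H_m = ln m + γ + O(1/m). So
  H_{3n} − ln(15n) = ln(3n) + γ − ln(15n) + O(1/n)
                       = ln(3/15) + γ + O(1/n).
Hence the limit is ln(3/15) + γ (= −ln 5).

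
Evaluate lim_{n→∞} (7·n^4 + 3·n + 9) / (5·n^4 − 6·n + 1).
lim = 7/5

For large n the leading n^4 terms dominate both numerator and denominator. Dividing top and bottom by n^4, every other term tends to 0, leaving 7/5.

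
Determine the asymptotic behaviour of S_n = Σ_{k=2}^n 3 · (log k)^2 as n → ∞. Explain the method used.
S_n ~ 3 · n · (log n)^2

By integral comparison, S_n = ∫_1^n 3 · (log x)^2 dx + O((log n)^2). For the integral, the leading term of ∫_1^n (log x)^2 dx is n · (log n)^2 (by repeated integration by parts; each step lowers the log-exponent and produces a relatively O(1/log n) correction). Hence S_n ~ 3 · n · (log n)^2.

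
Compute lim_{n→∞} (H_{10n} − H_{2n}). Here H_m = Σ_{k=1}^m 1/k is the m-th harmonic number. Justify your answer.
lim = ln(10/2) = ln 5

Euler-Maclaurin gives H_m = ln m + γ + 1/(2m) + O(1/m^2). The γ and O(1/m) terms cancel in the difference:
  H_{10n} − H_{2n} = ln(10n) − ln(2n) + O(1/n) = ln(10/2) + O(1/n).
Hence the limit is ln(10/2) = ln 5.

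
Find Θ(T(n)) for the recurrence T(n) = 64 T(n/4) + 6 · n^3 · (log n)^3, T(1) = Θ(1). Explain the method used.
T(n) = Θ(n^3 · (log n)^4)

Here log_4 64 = 3 and f(n) = 6 · n^3 · (log n)^3 = Θ(n^(log_4 64) · (log n)^3). This is the extended Case 2 of the master theorem (f matches the critical exponent up to log factors), giving T(n) = Θ(n^(log_4 64) · (log n)^(3+1)) = Θ(n^3 · (log n)^4).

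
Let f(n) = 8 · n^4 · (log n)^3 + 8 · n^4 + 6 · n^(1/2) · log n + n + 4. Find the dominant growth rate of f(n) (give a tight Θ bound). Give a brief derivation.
f(n) ∈ Θ(n^4 · (log n)^3)

Compare the terms by growth order. For large n, n^a · (log n)^b dominates n^a' · (log n)^b' iff a > a', or (a = a' and b > b'). Ranking the 5 terms shows the dominant one is 8 · n^4 · (log n)^3. Hence f(n) ∈ Θ(n^4 · (log n)^3).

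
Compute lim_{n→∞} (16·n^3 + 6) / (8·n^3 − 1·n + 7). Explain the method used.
lim = 16/8 = 2

For large n the leading n^3 terms dominate both numerator and denominator. Dividing top and bottom by n^3, every other term tends to 0, leaving 16/8 = 2.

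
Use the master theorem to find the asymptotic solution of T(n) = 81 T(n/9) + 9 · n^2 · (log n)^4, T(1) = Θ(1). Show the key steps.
T(n) = Θ(n^2 · (log n)^5)

Here log_9 81 = 2 and f(n) = 9 · n^2 · (log n)^4 = Θ(n^(log_9 81) · (log n)^4). This is the extended Case 2 of the master theorem (f matches the critical exponent up to log factors), giving T(n) = Θ(n^(log_9 81) · (log n)^(4+1)) = Θ(n^2 · (log n)^5).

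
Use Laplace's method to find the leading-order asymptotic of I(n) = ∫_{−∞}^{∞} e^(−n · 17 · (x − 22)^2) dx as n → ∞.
I(n) = sqrt(π/(17n))

Here φ(x) = 17 · (x − 22)^2 has its unique minimum at x* = 22 with φ(x*) = 0 and φ''(x*) = 34. Laplace's method gives
  I(n) ~ e^(−n φ(x*)) · sqrt(2π / (n · φ''(x*))) = sqrt(2π / (34n)) = sqrt(π/(17n)).
This is exact: substituting u = (x − 22)·sqrt(17n) gives I(n) = (1/sqrt(17n)) ∫_{−∞}^{∞} e^(−u^2) du = sqrt(π/(17n)).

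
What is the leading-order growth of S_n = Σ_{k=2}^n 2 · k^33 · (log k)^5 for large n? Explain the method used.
S_n ~ n^34 · (log n)^5 / 17

By integral comparison, S_n = ∫_1^n 2 · x^33 · (log x)^5 dx + O(n^33 · (log n)^5). For the integral, the leading term of ∫_1^n x^33 (log x)^5 dx is n^34/34 · (log n)^5 (by repeated integration by parts; each step lowers the log-exponent and produces a relatively O(1/log n) correction). Hence S_n ~ n^34 · (log n)^5 / 17.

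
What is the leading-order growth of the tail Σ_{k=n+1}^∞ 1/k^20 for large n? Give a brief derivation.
Σ_{k>n} 1/k^20 ~ 1/(19 · n^19)

Compare to the integral: ∫_{n}^∞ x^(−20) dx = [−x^(−19)/19]_{n}^∞ = 1/((20−1)·n^19). Euler-Maclaurin then gives
  Σ_{k>n} 1/k^20 = ∫_{n}^∞ dx/x^20 − 1/(2·n^20) + O(1/n^21).
(Equivalently this is ζ(20) − Σ_{k≤n} 1/k^20.)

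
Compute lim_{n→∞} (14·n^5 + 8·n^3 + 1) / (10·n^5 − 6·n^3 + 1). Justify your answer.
lim = 14/10 = 7/5

For large n the leading n^5 terms dominate both numerator and denominator. Dividing top and bottom by n^5, every other term tends to 0, leaving 14/10 = 7/5.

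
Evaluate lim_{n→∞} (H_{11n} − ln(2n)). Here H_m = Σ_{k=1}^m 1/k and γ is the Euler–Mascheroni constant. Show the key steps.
lim = ln(11/2) + γ

By Euler-Maclaurin, H_m = ln m + γ + O(1/m). So
  H_{11n} − ln(2n) = ln(11n) + γ − ln(2n) + O(1/n)
                       = ln(11/2) + γ + O(1/n).
Hence the limit is ln(11/2) + γ.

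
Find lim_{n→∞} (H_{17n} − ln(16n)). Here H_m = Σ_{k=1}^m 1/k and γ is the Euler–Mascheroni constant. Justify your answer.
lim = ln(17/16) + γ

By Euler-Maclaurin, H_m = ln m + γ + O(1/m). So
  H_{17n} − ln(16n) = ln(17n) + γ − ln(16n) + O(1/n)
                       = ln(17/16) + γ + O(1/n).
Hence the limit is ln(17/16) + γ.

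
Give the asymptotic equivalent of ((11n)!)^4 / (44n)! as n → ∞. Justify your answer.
((11n)!)^4/(44n)! ~ ((2π·11n)^(3/2) / 2) · 4^(−4·11n)  →  0

Write N = 11n. Stirling: N! ~ sqrt(2π N)(N/e)^N and (4N)! ~ sqrt(2π·4N)·(4N/e)^(4N).
  (N!)^4/(4N)! ~ (2π N)^(4/2) (N/e)^(4N) / [sqrt(2π·4N) (4N/e)^(4N)]
     = (2π N)^(4/2) / sqrt(2π·4N) · (N/(4N))^(4N)
     = (2π N)^((4−1)/2) / 2 · 4^(−4N).
Since 4^4 > 1, the factor 4^(−4N) decays exponentially, so the ratio → 0. Substituting N = 11n gives the stated form.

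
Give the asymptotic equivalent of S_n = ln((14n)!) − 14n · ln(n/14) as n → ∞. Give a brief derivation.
S_n ~ 14n · (ln 196 − 1) + O(ln n)

Stirling: ln((14n)!) = 14n ln(14n) − 14n + O(ln n).
  S_n = 14n ln(14n) − 14n − 14n ln(n/14) + O(ln n)
      = 14n ln(14n) − 14n ln n + 14n ln 14 − 14n + O(ln n)
      = 14n ln 14 + 14n ln 14 − 14n + O(ln n)
      = 14n (ln 196 − 1) + O(ln n).
Numerically ln(196) − 1 ≈ 4.2781.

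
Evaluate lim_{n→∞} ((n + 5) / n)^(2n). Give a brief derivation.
lim = e^10

Rewrite as (1 + 5/n)^(2n). By the standard limit (1 + x/n)^n → e^x, we have (1 + 5/n)^n → e^5, and raising to the 2nd power gives e^10.
More precisely, ln[(1 + 5/n)^(2n)] = 2n · ln(1 + 5/n) = 2n · (5/n + O(1/n^2)) = 10 + O(1/n) → 10.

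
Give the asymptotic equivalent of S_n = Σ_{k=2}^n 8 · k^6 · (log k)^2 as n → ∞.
S_n ~ 8 · n^7 · (log n)^2 / 7

By integral comparison, S_n = ∫_1^n 8 · x^6 · (log x)^2 dx + O(n^6 · (log n)^2). For the integral, the leading term of ∫_1^n x^6 (log x)^2 dx is n^7/7 · (log n)^2 (by repeated integration by parts; each step lowers the log-exponent and produces a relatively O(1/log n) correction). Hence S_n ~ 8 · n^7 · (log n)^2 / 7.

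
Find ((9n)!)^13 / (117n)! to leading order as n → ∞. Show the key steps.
((9n)!)^13/(117n)! ~ ((2π·9n)^(12/2) / sqrt(13)) · 13^(−13·9n)  →  0

Write N = 9n. Stirling: N! ~ sqrt(2π N)(N/e)^N and (13N)! ~ sqrt(2π·13N)·(13N/e)^(13N).
  (N!)^13/(13N)! ~ (2π N)^(13/2) (N/e)^(13N) / [sqrt(2π·13N) (13N/e)^(13N)]
     = (2π N)^(13/2) / sqrt(2π·13N) · (N/(13N))^(13N)
     = (2π N)^((13−1)/2) / sqrt(13) · 13^(−13N).
Since 13^13 > 1, the factor 13^(−13N) decays exponentially, so the ratio → 0. Substituting N = 9n gives the stated form.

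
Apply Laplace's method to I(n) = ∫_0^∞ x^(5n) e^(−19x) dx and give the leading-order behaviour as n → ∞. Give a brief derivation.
I(n) ~ (sqrt(2π·5n) / 19) · (5n/(19e))^(5n)

Write the integrand as exp(5n ln x − 19x) and set f(x) = 5n ln x − 19x. Then f'(x) = 5n/x − 19 = 0 at x* = 5n/19, and f''(x*) = −5n/x*^2 = −19^2/(5n). Laplace's method (interior maximum) gives
  I(n) ~ e^(f(x*)) · sqrt(2π / |f''(x*)|)
        = exp(5n ln(5n/19) − 5n) · sqrt(2π · 5n / 19^2)
        = (5n/19)^(5n) e^(−5n) · sqrt(2π·5n) / 19
        = (sqrt(2π·5n) / 19) · (5n/(19e))^(5n).
This matches Γ(5n+1)/19^(5n+1) with Stirling applied to Γ.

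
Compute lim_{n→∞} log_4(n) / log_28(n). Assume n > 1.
lim = ln(28) / ln(4) = log_4(28)

Change of base: log_4(n) = ln n / ln 4 and log_28(n) = ln n / ln 28. The ratio is (ln n / ln 4) · (ln 28 / ln n) = ln 28 / ln 4, a constant independent of n. So the limit is ln 28 / ln 4 = log_4(28).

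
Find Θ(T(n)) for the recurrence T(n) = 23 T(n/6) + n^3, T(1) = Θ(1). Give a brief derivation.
T(n) = Θ(n^3)

log_6 23 ≈ 1.750. f(n) = n^3 dominates n^(log_6 23) since 3 > 1.750, and the regularity condition a·f(n/b) = 23·(n/6)^3 = (23/216)·n^3 ≤ c·f(n) holds with c = 23/216 ≈ 0.106 < 1. So this is Case 3: T(n) = Θ(f(n)) = Θ(n^3).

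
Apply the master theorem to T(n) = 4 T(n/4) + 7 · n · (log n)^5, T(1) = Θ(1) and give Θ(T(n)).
T(n) = Θ(n · (log n)^6)

Here log_4 4 = 1 and f(n) = 7 · n · (log n)^5 = Θ(n^(log_4 4) · (log n)^5). This is the extended Case 2 of the master theorem (f matches the critical exponent up to log factors), giving T(n) = Θ(n^(log_4 4) · (log n)^(5+1)) = Θ(n · (log n)^6).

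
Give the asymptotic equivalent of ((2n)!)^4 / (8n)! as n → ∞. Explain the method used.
((2n)!)^4/(8n)! ~ ((2π·2n)^(3/2) / 2) · 4^(−4·2n)  →  0

Write N = 2n. Stirling: N! ~ sqrt(2π N)(N/e)^N and (4N)! ~ sqrt(2π·4N)·(4N/e)^(4N).
  (N!)^4/(4N)! ~ (2π N)^(4/2) (N/e)^(4N) / [sqrt(2π·4N) (4N/e)^(4N)]
     = (2π N)^(4/2) / sqrt(2π·4N) · (N/(4N))^(4N)
     = (2π N)^((4−1)/2) / 2 · 4^(−4N).
Since 4^4 > 1, the factor 4^(−4N) decays exponentially, so the ratio → 0. Substituting N = 2n gives the stated form.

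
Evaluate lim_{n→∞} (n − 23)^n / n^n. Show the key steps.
lim = e^(−23)

Rewrite as (1 − 23/n)^(n). By the standard limit (1 + x/n)^n → e^x, we have (1 − 23/n)^n → e^(−23), and raising to the 1st power gives e^(−23).
More precisely, ln[(1 − 23/n)^(n)] = n · ln(1 − 23/n) = n · (-23/n + O(1/n^2)) = -23 + O(1/n) → -23.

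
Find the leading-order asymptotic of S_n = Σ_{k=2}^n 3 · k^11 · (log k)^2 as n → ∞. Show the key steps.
S_n ~ n^12 · (log n)^2 / 4

By integral comparison, S_n = ∫_1^n 3 · x^11 · (log x)^2 dx + O(n^11 · (log n)^2). For the integral, the leading term of ∫_1^n x^11 (log x)^2 dx is n^12/12 · (log n)^2 (by repeated integration by parts; each step lowers the log-exponent and produces a relatively O(1/log n) correction). Hence S_n ~ n^12 · (log n)^2 / 4.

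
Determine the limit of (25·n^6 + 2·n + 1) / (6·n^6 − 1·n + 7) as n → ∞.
lim = 25/6

For large n the leading n^6 terms dominate both numerator and denominator. Dividing top and bottom by n^6, every other term tends to 0, leaving 25/6.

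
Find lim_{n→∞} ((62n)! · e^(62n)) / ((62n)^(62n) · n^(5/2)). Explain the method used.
lim = 0

Stirling: (62n)! ~ sqrt(2π·62n) · (62n/e)^(62n). Hence
  (62n)! · e^(62n) / (62n)^(62n) ~ sqrt(2π·62n).
Dividing by n^(5/2): sqrt(2π·62n) / n^(5/2) = sqrt(2π·62) · n^((1−5)/2), so the expression behaves like sqrt(2π·62) · n^((1−5)/2) → 0.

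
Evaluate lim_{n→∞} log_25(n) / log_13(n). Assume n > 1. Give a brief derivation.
lim = ln(13) / ln(25) = log_25(13)

Change of base: log_25(n) = ln n / ln 25 and log_13(n) = ln n / ln 13. The ratio is (ln n / ln 25) · (ln 13 / ln n) = ln 13 / ln 25, a constant independent of n. So the limit is ln 13 / ln 25 = log_25(13).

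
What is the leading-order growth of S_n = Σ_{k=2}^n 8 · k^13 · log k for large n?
S_n ~ 4 · n^14 log n / 7 − 2 · n^14 / 49

By integral comparison, S_n = ∫_1^n 8 · x^13 · log x dx + O(n^13 · log n). For the integral, ∫ x^13 log x dx = n^14 log n / 14 − n^14/196 (integration by parts). Hence S_n ~ 4 · n^14 log n / 7 − 2 · n^14 / 49.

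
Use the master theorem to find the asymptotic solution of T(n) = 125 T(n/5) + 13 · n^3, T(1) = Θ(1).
T(n) = Θ(n^3 log n)

log_5 125 = 3, and f(n) = 13 · n^3 = Θ(n^(log_5 125)). This is Case 2 of the master theorem: T(n) = Θ(f(n) · log n) = Θ(n^3 log n).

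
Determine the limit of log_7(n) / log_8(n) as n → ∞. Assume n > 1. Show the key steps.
lim = ln(8) / ln(7) = log_7(8)

Change of base: log_7(n) = ln n / ln 7 and log_8(n) = ln n / ln 8. The ratio is (ln n / ln 7) · (ln 8 / ln n) = ln 8 / ln 7, a constant independent of n. So the limit is ln 8 / ln 7 = log_7(8).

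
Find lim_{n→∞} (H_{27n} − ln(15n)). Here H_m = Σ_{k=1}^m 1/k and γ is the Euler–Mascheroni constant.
lim = ln(9/5) + γ

By Euler-Maclaurin, H_m = ln m + γ + O(1/m). So
  H_{27n} − ln(15n) = ln(27n) + γ − ln(15n) + O(1/n)
                       = ln(27/15) + γ + O(1/n).
Hence the limit is ln(27/15) + γ (= ln(9/5)).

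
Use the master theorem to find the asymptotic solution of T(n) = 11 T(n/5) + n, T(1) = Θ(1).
T(n) = Θ(n^(log_5 11))

Master theorem: compare f(n) = n to n^(log_5 11) where log_5 11 ≈ 1.490. Since 1 < log_5 11, we have f(n) = O(n^(log_5 11 − ε)) for some ε > 0 — Case 1. Hence T(n) = Θ(n^(log_5 11)).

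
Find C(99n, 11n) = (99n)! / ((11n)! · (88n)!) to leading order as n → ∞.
C(99n, 11n) ~ (387420489/16777216)^(11n) · sqrt(9/(16π·11n))

Write N = 11n. Apply Stirling to each factorial:
  (9N)! ~ sqrt(2π·9N) · (9N/e)^(9N),
  N! ~ sqrt(2π N) · (N/e)^N,
  (8N)! ~ sqrt(2π·8N) · (8N/e)^(8N).
The exponential factors combine to (9N)^(9N) / (N^N · (8N)^(8N)) = 9^(9N)/8^(8N) = (9^9/8^8)^N = (387420489/16777216)^N.
The square-root prefactors combine to sqrt(2π·9N) / (sqrt(2π N)·sqrt(2π·8N)) = sqrt(9 / (2π·8·N)) = sqrt(9/(16π·11n)).
Substituting N = 11n: C(99n, 11n) ~ (387420489/16777216)^(11n) · sqrt(9/(16π·11n)).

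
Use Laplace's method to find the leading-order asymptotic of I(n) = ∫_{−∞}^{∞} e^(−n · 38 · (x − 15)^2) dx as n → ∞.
I(n) = sqrt(π/(38n))

Here φ(x) = 38 · (x − 15)^2 has its unique minimum at x* = 15 with φ(x*) = 0 and φ''(x*) = 76. Laplace's method gives
  I(n) ~ e^(−n φ(x*)) · sqrt(2π / (n · φ''(x*))) = sqrt(2π / (76n)) = sqrt(π/(38n)).
This is exact: substituting u = (x − 15)·sqrt(38n) gives I(n) = (1/sqrt(38n)) ∫_{−∞}^{∞} e^(−u^2) du = sqrt(π/(38n)).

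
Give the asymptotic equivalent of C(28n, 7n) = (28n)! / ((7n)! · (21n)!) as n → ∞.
C(28n, 7n) ~ (256/27)^(7n) · sqrt(2/(3π·7n))

Write N = 7n. Apply Stirling to each factorial:
  (4N)! ~ sqrt(2π·4N) · (4N/e)^(4N),
  N! ~ sqrt(2π N) · (N/e)^N,
  (3N)! ~ sqrt(2π·3N) · (3N/e)^(3N).
The exponential factors combine to (4N)^(4N) / (N^N · (3N)^(3N)) = 4^(4N)/3^(3N) = (4^4/3^3)^N = (256/27)^N.
The square-root prefactors combine to sqrt(2π·4N) / (sqrt(2π N)·sqrt(2π·3N)) = sqrt(4 / (2π·3·N)) = sqrt(2/(3π·7n)).
Substituting N = 7n: C(28n, 7n) ~ (256/27)^(7n) · sqrt(2/(3π·7n)).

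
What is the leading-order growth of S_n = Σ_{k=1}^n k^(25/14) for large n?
S_n ~ (14/39) · n^(39/14)

Integral comparison: Σ_{k=1}^n k^(25/14) = ∫_0^n x^(25/14) dx + O(n^(25/14)). The integral is n^(1 + 25/14) / (1 + 25/14) = n^((25+14)/14) / ((25+14)/14) = (14/39) · n^(39/14).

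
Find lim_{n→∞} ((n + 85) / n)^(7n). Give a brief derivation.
lim = e^595

Rewrite as (1 + 85/n)^(7n). By the standard limit (1 + x/n)^n → e^x, we have (1 + 85/n)^n → e^85, and raising to the 7th power gives e^595.
More precisely, ln[(1 + 85/n)^(7n)] = 7n · ln(1 + 85/n) = 7n · (85/n + O(1/n^2)) = 595 + O(1/n) → 595.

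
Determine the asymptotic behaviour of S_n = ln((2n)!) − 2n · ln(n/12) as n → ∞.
S_n ~ 2n · (ln 24 − 1) + O(ln n)

Stirling: ln((2n)!) = 2n ln(2n) − 2n + O(ln n).
  S_n = 2n ln(2n) − 2n − 2n ln(n/12) + O(ln n)
      = 2n ln(2n) − 2n ln n + 2n ln 12 − 2n + O(ln n)
      = 2n ln 2 + 2n ln 12 − 2n + O(ln n)
      = 2n (ln 24 − 1) + O(ln n).
Numerically ln(24) − 1 ≈ 2.1781.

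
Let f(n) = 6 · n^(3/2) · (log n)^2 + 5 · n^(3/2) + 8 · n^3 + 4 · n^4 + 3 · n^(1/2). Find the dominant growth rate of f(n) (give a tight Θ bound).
f(n) ∈ Θ(n^4)

Compare the terms by growth order. For large n, n^a · (log n)^b dominates n^a' · (log n)^b' iff a > a', or (a = a' and b > b'). Ranking the 5 terms shows the dominant one is 4 · n^4. Hence f(n) ∈ Θ(n^4).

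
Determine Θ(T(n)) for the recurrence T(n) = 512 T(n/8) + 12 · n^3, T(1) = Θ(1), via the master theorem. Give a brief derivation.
T(n) = Θ(n^3 log n)

log_8 512 = 3, and f(n) = 12 · n^3 = Θ(n^(log_8 512)). This is Case 2 of the master theorem: T(n) = Θ(f(n) · log n) = Θ(n^3 log n).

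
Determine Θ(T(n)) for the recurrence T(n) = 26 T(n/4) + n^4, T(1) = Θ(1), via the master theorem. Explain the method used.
T(n) = Θ(n^4)

log_4 26 ≈ 2.350. f(n) = n^4 dominates n^(log_4 26) since 4 > 2.350, and the regularity condition a·f(n/b) = 26·(n/4)^4 = (26/256)·n^4 ≤ c·f(n) holds with c = 26/256 ≈ 0.102 < 1. So this is Case 3: T(n) = Θ(f(n)) = Θ(n^4).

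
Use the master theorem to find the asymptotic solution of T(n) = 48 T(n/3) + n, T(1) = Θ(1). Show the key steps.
T(n) = Θ(n^(log_3 48))

Master theorem: compare f(n) = n to n^(log_3 48) where log_3 48 ≈ 3.524. Since 1 < log_3 48, we have f(n) = O(n^(log_3 48 − ε)) for some ε > 0 — Case 1. Hence T(n) = Θ(n^(log_3 48)).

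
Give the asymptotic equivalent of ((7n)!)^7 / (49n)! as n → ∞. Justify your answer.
((7n)!)^7/(49n)! ~ ((2π·7n)^(6/2) / sqrt(7)) · 7^(−7·7n)  →  0

Write N = 7n. Stirling: N! ~ sqrt(2π N)(N/e)^N and (7N)! ~ sqrt(2π·7N)·(7N/e)^(7N).
  (N!)^7/(7N)! ~ (2π N)^(7/2) (N/e)^(7N) / [sqrt(2π·7N) (7N/e)^(7N)]
     = (2π N)^(7/2) / sqrt(2π·7N) · (N/(7N))^(7N)
     = (2π N)^((7−1)/2) / sqrt(7) · 7^(−7N).
Since 7^7 > 1, the factor 7^(−7N) decays exponentially, so the ratio → 0. Substituting N = 7n gives the stated form.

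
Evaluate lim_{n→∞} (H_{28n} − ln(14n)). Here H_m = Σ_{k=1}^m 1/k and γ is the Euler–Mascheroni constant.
lim = ln 2 + γ

By Euler-Maclaurin, H_m = ln m + γ + O(1/m). So
  H_{28n} − ln(14n) = ln(28n) + γ − ln(14n) + O(1/n)
                       = ln(28/14) + γ + O(1/n).
Hence the limit is ln(28/14) + γ (= ln 2).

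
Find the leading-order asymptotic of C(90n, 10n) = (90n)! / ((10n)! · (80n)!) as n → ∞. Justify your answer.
C(90n, 10n) ~ (387420489/16777216)^(10n) · sqrt(9/(16π·10n))

Write N = 10n. Apply Stirling to each factorial:
  (9N)! ~ sqrt(2π·9N) · (9N/e)^(9N),
  N! ~ sqrt(2π N) · (N/e)^N,
  (8N)! ~ sqrt(2π·8N) · (8N/e)^(8N).
The exponential factors combine to (9N)^(9N) / (N^N · (8N)^(8N)) = 9^(9N)/8^(8N) = (9^9/8^8)^N = (387420489/16777216)^N.
The square-root prefactors combine to sqrt(2π·9N) / (sqrt(2π N)·sqrt(2π·8N)) = sqrt(9 / (2π·8·N)) = sqrt(9/(16π·10n)).
Substituting N = 10n: C(90n, 10n) ~ (387420489/16777216)^(10n) · sqrt(9/(16π·10n)).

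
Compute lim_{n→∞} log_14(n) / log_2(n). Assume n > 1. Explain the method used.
lim = ln(2) / ln(14) = log_14(2)

Change of base: log_14(n) = ln n / ln 14 and log_2(n) = ln n / ln 2. The ratio is (ln n / ln 14) · (ln 2 / ln n) = ln 2 / ln 14, a constant independent of n. So the limit is ln 2 / ln 14 = log_14(2).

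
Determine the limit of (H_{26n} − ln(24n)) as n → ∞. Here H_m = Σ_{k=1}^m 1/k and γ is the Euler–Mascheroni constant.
lim = ln(13/12) + γ

By Euler-Maclaurin, H_m = ln m + γ + O(1/m). So
  H_{26n} − ln(24n) = ln(26n) + γ − ln(24n) + O(1/n)
                       = ln(26/24) + γ + O(1/n).
Hence the limit is ln(26/24) + γ (= ln(13/12)).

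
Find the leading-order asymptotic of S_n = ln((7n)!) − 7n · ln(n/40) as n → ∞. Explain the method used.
S_n ~ 7n · (ln 280 − 1) + O(ln n)

Stirling: ln((7n)!) = 7n ln(7n) − 7n + O(ln n).
  S_n = 7n ln(7n) − 7n − 7n ln(n/40) + O(ln n)
      = 7n ln(7n) − 7n ln n + 7n ln 40 − 7n + O(ln n)
      = 7n ln 7 + 7n ln 40 − 7n + O(ln n)
      = 7n (ln 280 − 1) + O(ln n).
Numerically ln(280) − 1 ≈ 4.6348.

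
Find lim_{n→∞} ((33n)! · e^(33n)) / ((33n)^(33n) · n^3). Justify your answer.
lim = 0

Stirling: (33n)! ~ sqrt(2π·33n) · (33n/e)^(33n). Hence
  (33n)! · e^(33n) / (33n)^(33n) ~ sqrt(2π·33n).
Dividing by n^3: sqrt(2π·33n) / n^3 = sqrt(2π·33) · n^((1−6)/2), so the expression behaves like sqrt(2π·33) · n^((1−6)/2) → 0.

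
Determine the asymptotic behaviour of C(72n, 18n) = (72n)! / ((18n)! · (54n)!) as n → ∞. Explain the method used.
C(72n, 18n) ~ (256/27)^(18n) · sqrt(2/(3π·18n))

Write N = 18n. Apply Stirling to each factorial:
  (4N)! ~ sqrt(2π·4N) · (4N/e)^(4N),
  N! ~ sqrt(2π N) · (N/e)^N,
  (3N)! ~ sqrt(2π·3N) · (3N/e)^(3N).
The exponential factors combine to (4N)^(4N) / (N^N · (3N)^(3N)) = 4^(4N)/3^(3N) = (4^4/3^3)^N = (256/27)^N.
The square-root prefactors combine to sqrt(2π·4N) / (sqrt(2π N)·sqrt(2π·3N)) = sqrt(4 / (2π·3·N)) = sqrt(2/(3π·18n)).
Substituting N = 18n: C(72n, 18n) ~ (256/27)^(18n) · sqrt(2/(3π·18n)).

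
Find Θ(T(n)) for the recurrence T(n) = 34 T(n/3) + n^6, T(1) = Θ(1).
T(n) = Θ(n^6)

log_3 34 ≈ 3.210. f(n) = n^6 dominates n^(log_3 34) since 6 > 3.210, and the regularity condition a·f(n/b) = 34·(n/3)^6 = (34/729)·n^6 ≤ c·f(n) holds with c = 34/729 ≈ 0.0466 < 1. So this is Case 3: T(n) = Θ(f(n)) = Θ(n^6).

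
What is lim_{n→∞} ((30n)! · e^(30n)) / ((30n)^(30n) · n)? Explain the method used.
lim = 0

Stirling: (30n)! ~ sqrt(2π·30n) · (30n/e)^(30n). Hence
  (30n)! · e^(30n) / (30n)^(30n) ~ sqrt(2π·30n).
Dividing by n: sqrt(2π·30n) / n = sqrt(2π·30) · n^((1−2)/2), so the expression behaves like sqrt(2π·30) · n^((1−2)/2) → 0.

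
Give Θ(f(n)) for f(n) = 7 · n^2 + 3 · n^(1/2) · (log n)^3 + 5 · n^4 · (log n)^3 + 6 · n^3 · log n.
f(n) ∈ Θ(n^4 · (log n)^3)

Compare the terms by growth order. For large n, n^a · (log n)^b dominates n^a' · (log n)^b' iff a > a', or (a = a' and b > b'). Ranking the 4 terms shows the dominant one is 5 · n^4 · (log n)^3. Hence f(n) ∈ Θ(n^4 · (log n)^3).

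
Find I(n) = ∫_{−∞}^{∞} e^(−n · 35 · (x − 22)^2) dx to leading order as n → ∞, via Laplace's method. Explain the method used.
I(n) = sqrt(π/(35n))

Here φ(x) = 35 · (x − 22)^2 has its unique minimum at x* = 22 with φ(x*) = 0 and φ''(x*) = 70. Laplace's method gives
  I(n) ~ e^(−n φ(x*)) · sqrt(2π / (n · φ''(x*))) = sqrt(2π / (70n)) = sqrt(π/(35n)).
This is exact: substituting u = (x − 22)·sqrt(35n) gives I(n) = (1/sqrt(35n)) ∫_{−∞}^{∞} e^(−u^2) du = sqrt(π/(35n)).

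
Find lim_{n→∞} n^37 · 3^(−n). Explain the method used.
lim = 0

Exponentials with base > 1 dominate every fixed polynomial: for any fixed c, n^c / 3^n → 0 as n → ∞ (e.g. by the ratio test, or by writing 3^n = e^(n ln 3) and noting e^(n ln 3) / n^c → ∞). Hence n^37 · 3^(−n) = n^37 / 3^n → 0.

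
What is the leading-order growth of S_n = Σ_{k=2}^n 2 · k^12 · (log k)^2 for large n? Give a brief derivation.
S_n ~ 2 · n^13 · (log n)^2 / 13

By integral comparison, S_n = ∫_1^n 2 · x^12 · (log x)^2 dx + O(n^12 · (log n)^2). For the integral, the leading term of ∫_1^n x^12 (log x)^2 dx is n^13/13 · (log n)^2 (by repeated integration by parts; each step lowers the log-exponent and produces a relatively O(1/log n) correction). Hence S_n ~ 2 · n^13 · (log n)^2 / 13.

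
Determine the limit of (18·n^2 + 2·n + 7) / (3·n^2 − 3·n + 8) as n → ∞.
lim = 18/3 = 6

For large n the leading n^2 terms dominate both numerator and denominator. Dividing top and bottom by n^2, every other term tends to 0, leaving 18/3 = 6.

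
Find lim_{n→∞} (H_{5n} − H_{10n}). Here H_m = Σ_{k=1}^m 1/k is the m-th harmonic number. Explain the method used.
lim = ln(5/10) = −ln 2

Euler-Maclaurin gives H_m = ln m + γ + 1/(2m) + O(1/m^2). The γ and O(1/m) terms cancel in the difference:
  H_{5n} − H_{10n} = ln(5n) − ln(10n) + O(1/n) = ln(5/10) + O(1/n).
Hence the limit is ln(5/10) = −ln 2.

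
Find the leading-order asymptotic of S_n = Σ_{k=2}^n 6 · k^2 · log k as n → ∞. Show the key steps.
S_n ~ 2 · n^3 log n − 2 · n^3 / 3

By integral comparison, S_n = ∫_1^n 6 · x^2 · log x dx + O(n^2 · log n). For the integral, ∫ x^2 log x dx = n^3 log n / 3 − n^3/9 (integration by parts). Hence S_n ~ 2 · n^3 log n − 2 · n^3 / 3.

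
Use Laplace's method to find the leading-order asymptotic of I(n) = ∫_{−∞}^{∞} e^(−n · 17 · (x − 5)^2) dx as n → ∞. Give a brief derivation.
I(n) = sqrt(π/(17n))

Here φ(x) = 17 · (x − 5)^2 has its unique minimum at x* = 5 with φ(x*) = 0 and φ''(x*) = 34. Laplace's method gives
  I(n) ~ e^(−n φ(x*)) · sqrt(2π / (n · φ''(x*))) = sqrt(2π / (34n)) = sqrt(π/(17n)).
This is exact: substituting u = (x − 5)·sqrt(17n) gives I(n) = (1/sqrt(17n)) ∫_{−∞}^{∞} e^(−u^2) du = sqrt(π/(17n)).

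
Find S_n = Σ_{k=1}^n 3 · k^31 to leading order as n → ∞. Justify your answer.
S_n ~ 3 · n^32 / 32

By integral comparison (Euler-Maclaurin), Σ_{k=1}^n 3 · k^31 = 3 · ∫_0^n x^31 dx + O(n^31) = 3 · n^32/32 + O(n^31). (Equivalently, Faulhaber's formula gives the same leading term.)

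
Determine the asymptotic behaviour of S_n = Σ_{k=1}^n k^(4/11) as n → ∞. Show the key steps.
S_n ~ (11/15) · n^(15/11)

Integral comparison: Σ_{k=1}^n k^(4/11) = ∫_0^n x^(4/11) dx + O(n^(4/11)). The integral is n^(1 + 4/11) / (1 + 4/11) = n^((4+11)/11) / ((4+11)/11) = (11/15) · n^(15/11).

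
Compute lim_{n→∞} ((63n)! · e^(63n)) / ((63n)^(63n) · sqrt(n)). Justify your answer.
lim = sqrt(2π·63)

Stirling: (63n)! ~ sqrt(2π·63n) · (63n/e)^(63n). Hence
  (63n)! · e^(63n) / (63n)^(63n) ~ sqrt(2π·63n).
Dividing by sqrt(n): sqrt(2π·63n) / sqrt(n) = sqrt(2π·63) · n^((1−1)/2), so the limit is sqrt(2π·63).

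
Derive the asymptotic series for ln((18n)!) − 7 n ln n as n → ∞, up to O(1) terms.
ln((18n)!) − 7 n ln n = 11 n ln n + 18(ln 18 − 1) n + (1/2) ln(2π·18n) + O(1/n)

Stirling: ln((18n)!) = 18n ln(18n) − 18n + (1/2) ln(2π·18n) + O(1/n).
Expand 18n ln(18n) = 18n (ln n + ln 18) = 18n ln n + 18n ln 18.
Subtract 7n ln n: leading term is (18 − 7) n ln n = 11 n ln n. The next term is 18n ln 18 − 18n = 18(ln 18 − 1) n. Then the (1/2) ln(2π·18n) correction.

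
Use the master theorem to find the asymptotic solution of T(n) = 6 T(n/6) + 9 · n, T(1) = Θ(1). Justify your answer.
T(n) = Θ(n log n)

log_6 6 = 1, and f(n) = 9 · n = Θ(n^(log_6 6)). This is Case 2 of the master theorem: T(n) = Θ(f(n) · log n) = Θ(n log n).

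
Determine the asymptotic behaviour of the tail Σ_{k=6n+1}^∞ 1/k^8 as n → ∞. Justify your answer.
Σ_{k>6n} 1/k^8 ~ 1/(7 · (6n)^7)

Compare to the integral: ∫_{6n}^∞ x^(−8) dx = [−x^(−7)/7]_{6n}^∞ = 1/((8−1)·(6n)^7). Euler-Maclaurin then gives
  Σ_{k>6n} 1/k^8 = ∫_{6n}^∞ dx/x^8 − 1/(2·(6n)^8) + O(1/(6n)^9).
(Equivalently this is ζ(8) − Σ_{k≤6n} 1/k^8.)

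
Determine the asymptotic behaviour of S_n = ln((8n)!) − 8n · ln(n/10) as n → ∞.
S_n ~ 8n · (ln 80 − 1) + O(ln n)

Stirling: ln((8n)!) = 8n ln(8n) − 8n + O(ln n).
  S_n = 8n ln(8n) − 8n − 8n ln(n/10) + O(ln n)
      = 8n ln(8n) − 8n ln n + 8n ln 10 − 8n + O(ln n)
      = 8n ln 8 + 8n ln 10 − 8n + O(ln n)
      = 8n (ln 80 − 1) + O(ln n).
Numerically ln(80) − 1 ≈ 3.3820.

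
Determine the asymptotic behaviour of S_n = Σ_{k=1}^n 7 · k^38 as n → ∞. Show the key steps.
S_n ~ 7 · n^39 / 39

By integral comparison (Euler-Maclaurin), Σ_{k=1}^n 7 · k^38 = 7 · ∫_0^n x^38 dx + O(n^38) = 7 · n^39/39 + O(n^38). (Equivalently, Faulhaber's formula gives the same leading term.)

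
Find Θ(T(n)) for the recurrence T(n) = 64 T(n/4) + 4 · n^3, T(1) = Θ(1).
T(n) = Θ(n^3 log n)

log_4 64 = 3, and f(n) = 4 · n^3 = Θ(n^(log_4 64)). This is Case 2 of the master theorem: T(n) = Θ(f(n) · log n) = Θ(n^3 log n).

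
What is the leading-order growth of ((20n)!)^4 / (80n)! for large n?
((20n)!)^4/(80n)! ~ ((2π·20n)^(3/2) / 2) · 4^(−4·20n)  →  0

Write N = 20n. Stirling: N! ~ sqrt(2π N)(N/e)^N and (4N)! ~ sqrt(2π·4N)·(4N/e)^(4N).
  (N!)^4/(4N)! ~ (2π N)^(4/2) (N/e)^(4N) / [sqrt(2π·4N) (4N/e)^(4N)]
     = (2π N)^(4/2) / sqrt(2π·4N) · (N/(4N))^(4N)
     = (2π N)^((4−1)/2) / 2 · 4^(−4N).
Since 4^4 > 1, the factor 4^(−4N) decays exponentially, so the ratio → 0. Substituting N = 20n gives the stated form.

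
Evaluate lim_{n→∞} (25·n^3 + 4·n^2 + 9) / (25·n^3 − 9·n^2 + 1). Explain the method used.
lim = 25/25 = 1

For large n the leading n^3 terms dominate both numerator and denominator. Dividing top and bottom by n^3, every other term tends to 0, leaving 25/25 = 1.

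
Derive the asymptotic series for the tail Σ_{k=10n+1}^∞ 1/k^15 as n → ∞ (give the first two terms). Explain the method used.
Σ_{k>10n} 1/k^15 = 1/(14 · (10n)^14) − 1/(2 · (10n)^15) + O(1/(10n)^16)

Compare to the integral: ∫_{10n}^∞ x^(−15) dx = [−x^(−14)/14]_{10n}^∞ = 1/((15−1)·(10n)^14). The Euler-Maclaurin correction adds −f(10n)/2 = −1/(2·(10n)^15). Euler-Maclaurin then gives
  Σ_{k>10n} 1/k^15 = ∫_{10n}^∞ dx/x^15 − 1/(2·(10n)^15) + O(1/(10n)^16).
(Equivalently this is ζ(15) − Σ_{k≤10n} 1/k^15.)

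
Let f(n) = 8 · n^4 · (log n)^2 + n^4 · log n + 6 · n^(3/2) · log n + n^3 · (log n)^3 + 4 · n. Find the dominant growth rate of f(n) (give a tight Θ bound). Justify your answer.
f(n) ∈ Θ(n^4 · (log n)^2)

Compare the terms by growth order. For large n, n^a · (log n)^b dominates n^a' · (log n)^b' iff a > a', or (a = a' and b > b'). Ranking the 5 terms shows the dominant one is 8 · n^4 · (log n)^2. Hence f(n) ∈ Θ(n^4 · (log n)^2).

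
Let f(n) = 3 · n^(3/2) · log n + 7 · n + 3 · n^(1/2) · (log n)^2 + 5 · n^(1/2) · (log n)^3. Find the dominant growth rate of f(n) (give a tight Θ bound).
f(n) ∈ Θ(n^(3/2) · log n)

Compare the terms by growth order. For large n, n^a · (log n)^b dominates n^a' · (log n)^b' iff a > a', or (a = a' and b > b'). Ranking the 4 terms shows the dominant one is 3 · n^(3/2) · log n. Hence f(n) ∈ Θ(n^(3/2) · log n).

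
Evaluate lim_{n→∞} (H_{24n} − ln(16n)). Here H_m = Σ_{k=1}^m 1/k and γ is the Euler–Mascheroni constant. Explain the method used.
lim = ln(3/2) + γ

By Euler-Maclaurin, H_m = ln m + γ + O(1/m). So
  H_{24n} − ln(16n) = ln(24n) + γ − ln(16n) + O(1/n)
                       = ln(24/16) + γ + O(1/n).
Hence the limit is ln(24/16) + γ (= ln(3/2)).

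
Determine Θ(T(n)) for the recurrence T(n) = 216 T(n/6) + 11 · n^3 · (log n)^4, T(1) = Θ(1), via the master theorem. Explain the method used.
T(n) = Θ(n^3 · (log n)^5)

Here log_6 216 = 3 and f(n) = 11 · n^3 · (log n)^4 = Θ(n^(log_6 216) · (log n)^4). This is the extended Case 2 of the master theorem (f matches the critical exponent up to log factors), giving T(n) = Θ(n^(log_6 216) · (log n)^(4+1)) = Θ(n^3 · (log n)^5).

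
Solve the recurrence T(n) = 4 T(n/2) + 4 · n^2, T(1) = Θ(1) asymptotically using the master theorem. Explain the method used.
T(n) = Θ(n^2 log n)

log_2 4 = 2, and f(n) = 4 · n^2 = Θ(n^(log_2 4)). This is Case 2 of the master theorem: T(n) = Θ(f(n) · log n) = Θ(n^2 log n).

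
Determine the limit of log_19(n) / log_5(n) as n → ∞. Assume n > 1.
lim = ln(5) / ln(19) = log_19(5)

Change of base: log_19(n) = ln n / ln 19 and log_5(n) = ln n / ln 5. The ratio is (ln n / ln 19) · (ln 5 / ln n) = ln 5 / ln 19, a constant independent of n. So the limit is ln 5 / ln 19 = log_19(5).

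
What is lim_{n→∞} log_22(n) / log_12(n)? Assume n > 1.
lim = ln(12) / ln(22) = log_22(12)

Change of base: log_22(n) = ln n / ln 22 and log_12(n) = ln n / ln 12. The ratio is (ln n / ln 22) · (ln 12 / ln n) = ln 12 / ln 22, a constant independent of n. So the limit is ln 12 / ln 22 = log_22(12).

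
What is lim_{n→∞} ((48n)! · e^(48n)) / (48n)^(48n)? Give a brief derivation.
lim = ∞

Stirling: (48n)! ~ sqrt(2π·48n) · (48n/e)^(48n). Hence
  (48n)! · e^(48n) / (48n)^(48n) ~ sqrt(2π·48n) = sqrt(2π·48) · sqrt(n) → ∞.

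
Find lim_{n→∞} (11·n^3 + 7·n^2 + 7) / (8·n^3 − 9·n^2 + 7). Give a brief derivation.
lim = 11/8

For large n the leading n^3 terms dominate both numerator and denominator. Dividing top and bottom by n^3, every other term tends to 0, leaving 11/8.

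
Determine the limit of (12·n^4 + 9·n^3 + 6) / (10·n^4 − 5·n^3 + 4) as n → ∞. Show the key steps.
lim = 12/10 = 6/5

For large n the leading n^4 terms dominate both numerator and denominator. Dividing top and bottom by n^4, every other term tends to 0, leaving 12/10 = 6/5.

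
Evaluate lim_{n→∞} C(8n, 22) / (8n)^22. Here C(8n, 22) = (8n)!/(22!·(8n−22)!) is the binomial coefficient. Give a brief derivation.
lim = 1/22! = 1/1124000727777607680000

With N = 8n → ∞: C(N, 22) / N^22 = [N(N−1)…(N−21)] / (22! · N^22) = (1/22!) · 1 · (1 − 1/(8n)) · … · (1 − 21/(8n)). Each factor → 1 as N → ∞, so the limit is 1/22! = 1/1124000727777607680000.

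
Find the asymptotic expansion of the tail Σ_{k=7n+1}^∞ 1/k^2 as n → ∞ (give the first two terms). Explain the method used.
Σ_{k>7n} 1/k^2 = 1/(1 · (7n)) − 1/(2 · (7n)^2) + O(1/(7n)^3)

Compare to the integral: ∫_{7n}^∞ x^(−2) dx = [−x^(−1)/1]_{7n}^∞ = 1/((2−1)·(7n)). The Euler-Maclaurin correction adds −f(7n)/2 = −1/(2·(7n)^2). Euler-Maclaurin then gives
  Σ_{k>7n} 1/k^2 = ∫_{7n}^∞ dx/x^2 − 1/(2·(7n)^2) + O(1/(7n)^3).
(Equivalently this is ζ(2) − Σ_{k≤7n} 1/k^2.)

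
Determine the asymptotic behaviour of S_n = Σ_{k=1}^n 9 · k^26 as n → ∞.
S_n ~ n^27 / 3

By integral comparison (Euler-Maclaurin), Σ_{k=1}^n 9 · k^26 = 9 · ∫_0^n x^26 dx + O(n^26) = 9 · n^27/27 = n^27 / 3 + O(n^26). (Equivalently, Faulhaber's formula gives the same leading term.)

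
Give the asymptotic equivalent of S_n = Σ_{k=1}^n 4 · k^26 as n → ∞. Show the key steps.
S_n ~ 4 · n^27 / 27

By integral comparison (Euler-Maclaurin), Σ_{k=1}^n 4 · k^26 = 4 · ∫_0^n x^26 dx + O(n^26) = 4 · n^27/27 + O(n^26). (Equivalently, Faulhaber's formula gives the same leading term.)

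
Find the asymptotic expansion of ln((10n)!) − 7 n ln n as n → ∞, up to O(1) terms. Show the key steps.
ln((10n)!) − 7 n ln n = 3 n ln n + 10(ln 10 − 1) n + (1/2) ln(2π·10n) + O(1/n)

Stirling: ln((10n)!) = 10n ln(10n) − 10n + (1/2) ln(2π·10n) + O(1/n).
Expand 10n ln(10n) = 10n (ln n + ln 10) = 10n ln n + 10n ln 10.
Subtract 7n ln n: leading term is (10 − 7) n ln n = 3 n ln n. The next term is 10n ln 10 − 10n = 10(ln 10 − 1) n. Then the (1/2) ln(2π·10n) correction.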